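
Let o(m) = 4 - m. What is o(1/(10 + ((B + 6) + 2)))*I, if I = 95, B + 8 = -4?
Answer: 2185/6 ≈ 364.17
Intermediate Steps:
B = -12 (B = -8 - 4 = -12)
o(1/(10 + ((B + 6) + 2)))*I = (4 - 1/(10 + ((-12 + 6) + 2)))*95 = (4 - 1/(10 + (-6 + 2)))*95 = (4 - 1/(10 - 4))*95 = (4 - 1/6)*95 = (4 - 1*⅙)*95 = (4 - ⅙)*95 = (23/6)*95 = 2185/6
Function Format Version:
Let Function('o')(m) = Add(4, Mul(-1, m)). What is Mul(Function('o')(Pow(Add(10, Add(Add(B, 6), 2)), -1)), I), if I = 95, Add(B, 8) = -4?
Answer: Rational(2185, 6) ≈ 364.17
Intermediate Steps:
B = -12 (B = Add(-8, -4) = -12)
Mul(Function('o')(Pow(Add(10, Add(Add(B, 6), 2)), -1)), I) = Mul(Add(4, Mul(-1, Pow(Add(10, Add(Add(-12, 6), 2)), -1))), 95) = Mul(Add(4, Mul(-1, Pow(Add(10, Add(-6, 2)), -1))), 95) = Mul(Add(4, Mul(-1, Pow(Add(10, -4), -1))), 95) = Mul(Add(4, Mul(-1, Pow(6, -1))), 95) = Mul(Add(4, Mul(-1, Rational(1, 6))), 95) = Mul(Add(4, Rational(-1, 6)), 95) = Mul(Rational(23, 6), 95) = Rational(2185, 6)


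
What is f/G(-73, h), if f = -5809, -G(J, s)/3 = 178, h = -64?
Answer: 5809/534 ≈ 10.878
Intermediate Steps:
G(J, s) = -534 (G(J, s) = -3*178 = -534)
f/G(-73, h) = -5809/(-534) = -5809*(-1/534) = 5809/534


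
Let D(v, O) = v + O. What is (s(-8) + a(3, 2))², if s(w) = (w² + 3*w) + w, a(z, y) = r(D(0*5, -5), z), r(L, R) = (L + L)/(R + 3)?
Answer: 8281/9 ≈ 920.11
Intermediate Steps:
D(v, O) = O + v
r(L, R) = 2*L/(3 + R) (r(L, R) = (2*L)/(3 + R) = 2*L/(3 + R))
a(z, y) = -10/(3 + z) (a(z, y) = 2*(-5 + 0*5)/(3 + z) = 2*(-5 + 0)/(3 + z) = 2*(-5)/(3 + z) = -10/(3 + z))
s(w) = w² + 4*w
(s(-8) + a(3, 2))² = (-8*(4 - 8) - 10/(3 + 3))² = (-8*(-4) - 10/6)² = (32 - 10*⅙)² = (32 - 5/3)² = (91/3)² = 8281/9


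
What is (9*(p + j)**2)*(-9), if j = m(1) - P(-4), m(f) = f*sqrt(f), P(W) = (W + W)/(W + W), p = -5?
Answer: -2025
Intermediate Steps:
P(W) = 1 (P(W) = (2*W)/((2*W)) = (2*W)*(1/(2*W)) = 1)
m(f) = f**(3/2)
j = 0 (j = 1**(3/2) - 1*1 = 1 - 1 = 0)
(9*(p + j)**2)*(-9) = (9*(-5 + 0)**2)*(-9) = (9*(-5)**2)*(-9) = (9*25)*(-9) = 225*(-9) = -2025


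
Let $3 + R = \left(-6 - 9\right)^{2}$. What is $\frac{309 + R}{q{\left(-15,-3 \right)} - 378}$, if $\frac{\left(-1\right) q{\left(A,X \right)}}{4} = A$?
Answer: $- \frac{177}{106} \approx -1.6698$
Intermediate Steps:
$R = 222$ ($R = -3 + \left(-6 - 9\right)^{2} = -3 + \left(-15\right)^{2} = -3 + 225 = 222$)
$q{\left(A,X \right)} = - 4 A$
$\frac{309 + R}{q{\left(-15,-3 \right)} - 378} = \frac{309 + 222}{\left(-4\right) \left(-15\right) - 378} = \frac{531}{60 - 378} = \frac{531}{-318} = 531 \left(- \frac{1}{318}\right) = - \frac{177}{106}$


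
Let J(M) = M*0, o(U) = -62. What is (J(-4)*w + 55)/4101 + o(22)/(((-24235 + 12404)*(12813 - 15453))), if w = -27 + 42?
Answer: 286267823/21348329640 ≈ 0.013409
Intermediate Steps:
w = 15
J(M) = 0
(J(-4)*w + 55)/4101 + o(22)/(((-24235 + 12404)*(12813 - 15453))) = (0*15 + 55)/4101 - 62*1/((-24235 + 12404)*(12813 - 15453)) = (0 + 55)*(1/4101) - 62/((-11831*(-2640))) = 55*(1/4101) - 62/31233840 = 55/4101 - 62*1/31233840 = 55/4101 - 31/15616920 = 286267823/21348329640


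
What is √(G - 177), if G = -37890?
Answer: I*√38067 ≈ 195.11*I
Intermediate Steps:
√(G - 177) = √(-37890 - 177) = √(-38067) = I*√38067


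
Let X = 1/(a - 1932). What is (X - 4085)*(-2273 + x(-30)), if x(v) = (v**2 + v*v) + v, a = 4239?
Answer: 4740319282/2307 ≈ 2.0548e+6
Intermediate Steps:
X = 1/2307 (X = 1/(4239 - 1932) = 1/2307 ≈ 0.00043346)
x(v) = v + 2*v**2 (x(v) = (v**2 + v**2) + v = 2*v**2 + v = v + 2*v**2)
(X - 4085)*(-2273 + x(-30)) = (1/2307 - 4085)*(-2273 - 30*(1 + 2*(-30))) = -9424094*(-2273 - 30*(1 - 60))/2307 = -9424094*(-2273 - 30*(-59))/2307 = -9424094*(-2273 + 1770)/2307 = -9424094/2307*(-503) = 4740319282/2307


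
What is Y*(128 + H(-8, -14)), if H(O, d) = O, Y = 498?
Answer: 59760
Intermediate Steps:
Y*(128 + H(-8, -14)) = 498*(128 - 8) = 498*120 = 59760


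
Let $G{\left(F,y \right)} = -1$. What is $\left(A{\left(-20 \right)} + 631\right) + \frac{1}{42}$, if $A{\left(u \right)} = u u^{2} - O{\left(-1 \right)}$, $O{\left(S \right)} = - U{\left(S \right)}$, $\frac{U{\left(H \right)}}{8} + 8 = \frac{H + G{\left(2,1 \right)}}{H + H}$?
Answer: $- \frac{311849}{42} \approx -7425.0$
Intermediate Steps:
$U{\left(H \right)} = -64 + \frac{4 \left(-1 + H\right)}{H}$ ($U{\left(H \right)} = -64 + 8 \frac{H - 1}{H + H} = -64 + 8 \frac{-1 + H}{2 H} = -64 + \frac{4 \left(-1 + H\right)}{H}$)
$O{\left(S \right)} = 60 + \frac{4}{S}$ ($O{\left(S \right)} = - (-60 - \frac{4}{S}) = 60 + \frac{4}{S}$)
$A{\left(u \right)} = -56 + u^{3}$ ($A{\left(u \right)} = u u^{2} - \left(60 + \frac{4}{-1}\right) = u^{3} - \left(60 + 4 \left(-1\right)\right) = u^{3} - \left(60 - 4\right) = u^{3} - 56 = -56 + u^{3}$)
$\left(A{\left(-20 \right)} + 631\right) + \frac{1}{42} = \left(\left(-56 + \left(-20\right)^{3}\right) + 631\right) + \frac{1}{42} = \left(\left(-56 - 8000\right) + 631\right) + \frac{1}{42} = \left(-8056 + 631\right) + \frac{1}{42} = -7425 + \frac{1}{42} = - \frac{311849}{42}$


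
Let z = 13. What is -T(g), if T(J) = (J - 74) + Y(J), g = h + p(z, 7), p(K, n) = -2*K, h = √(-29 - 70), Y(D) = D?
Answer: 126 - 6*I*√11 ≈ 126.0 - 19.9*I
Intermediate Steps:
h = 3*I*√11 (h = √(-99) = 3*I*√11 ≈ 9.9499*I)
g = -26 + 3*I*√11 (g = 3*I*√11 - 2*13 = 3*I*√11 - 26 = -26 + 3*I*√11 ≈ -26.0 + 9.9499*I)
T(J) = -74 + 2*J (T(J) = (J - 74) + J = (-74 + J) + J = -74 + 2*J)
-T(g) = -(-74 + 2*(-26 + 3*I*√11)) = -(-74 + (-52 + 6*I*√11)) = -(-126 + 6*I*√11) = 126 - 6*I*√11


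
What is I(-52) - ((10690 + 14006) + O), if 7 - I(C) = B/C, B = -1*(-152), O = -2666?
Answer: -286261/13 ≈ -22020.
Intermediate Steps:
B = 152
I(C) = 7 - 152/C
I(-52) - ((10690 + 14006) + O) = (7 - 152/(-52)) - ((10690 + 14006) - 2666) = (7 - 152*(-1/52)) - (24696 - 2666) = (7 + 38/13) - 1*22030 = 129/13 - 22030 = -286261/13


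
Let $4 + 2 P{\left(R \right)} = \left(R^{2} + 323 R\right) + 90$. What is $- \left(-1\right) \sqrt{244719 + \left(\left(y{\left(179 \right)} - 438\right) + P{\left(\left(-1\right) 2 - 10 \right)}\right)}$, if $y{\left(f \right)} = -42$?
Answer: $4 \sqrt{15151} \approx 492.36$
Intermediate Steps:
$P{\left(R \right)} = 43 + \frac{R^{2}}{2} + \frac{323 R}{2}$ ($P{\left(R \right)} = -2 + \frac{\left(R^{2} + 323 R\right) + 90}{2} = -2 + \frac{90 + R^{2} + 323 R}{2} = -2 + \left(45 + \frac{R^{2}}{2} + \frac{323 R}{2}\right) = 43 + \frac{R^{2}}{2} + \frac{323 R}{2}$)
$- \left(-1\right) \sqrt{244719 + \left(\left(y{\left(179 \right)} - 438\right) + P{\left(\left(-1\right) 2 - 10 \right)}\right)} = - \left(-1\right) \sqrt{244719 - \left(437 - \frac{323 \left(\left(-1\right) 2 - 10\right)}{2} - \frac{\left(\left(-1\right) 2 - 10\right)^{2}}{2}\right)} = - \left(-1\right) \sqrt{244719 - \left(437 - \frac{323 \left(-2 - 10\right)}{2} - \frac{\left(-2 - 10\right)^{2}}{2}\right)} = - \left(-1\right) \sqrt{244719 + \left(-480 + \left(43 + \frac{\left(-12\right)^{2}}{2} + \frac{323}{2} \left(-12\right)\right)\right)} = - \left(-1\right) \sqrt{244719 + \left(-480 + \left(43 + \frac{1}{2} \cdot 144 - 1938\right)\right)} = - \left(-1\right) \sqrt{244719 + \left(-480 + \left(43 + 72 - 1938\right)\right)} = - \left(-1\right) \sqrt{244719 - 2303} = - \left(-1\right) \sqrt{242416} = - \left(-1\right) 4 \sqrt{15151} = - \left(-4\right) \sqrt{15151} = 4 \sqrt{15151}$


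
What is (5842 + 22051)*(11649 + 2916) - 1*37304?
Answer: 406224241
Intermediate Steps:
(5842 + 22051)*(11649 + 2916) - 1*37304 = 27893*14565 - 37304 = 406261545 - 37304 = 406224241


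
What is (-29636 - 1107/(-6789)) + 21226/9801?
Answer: -657264841661/22179663 ≈ -29634.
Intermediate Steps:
(-29636 - 1107/(-6789)) + 21226/9801 = (-29636 - 1107*(-1/6789)) + 21226*(1/9801) = (-29636 + 369/2263) + 21226/9801 = -67065899/2263 + 21226/9801 = -657264841661/22179663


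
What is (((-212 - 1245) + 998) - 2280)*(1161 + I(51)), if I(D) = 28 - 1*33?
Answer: -3166284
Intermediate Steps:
I(D) = -5 (I(D) = 28 - 33 = -5)
(((-212 - 1245) + 998) - 2280)*(1161 + I(51)) = (((-212 - 1245) + 998) - 2280)*(1161 - 5) = ((-1457 + 998) - 2280)*1156 = (-459 - 2280)*1156 = -2739*1156 = -3166284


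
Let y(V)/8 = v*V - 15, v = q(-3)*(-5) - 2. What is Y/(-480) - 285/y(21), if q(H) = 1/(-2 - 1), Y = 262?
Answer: 1417/1320 ≈ 1.0735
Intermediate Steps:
q(H) = -⅓ (q(H) = 1/(-3) = -⅓)
v = -⅓ (v = -⅓*(-5) - 2 = 5/3 - 2 = -⅓ ≈ -0.33333)
y(V) = -120 - 8*V/3 (y(V) = 8*(-V/3 - 15) = 8*(-15 - V/3) = -120 - 8*V/3)
Y/(-480) - 285/y(21) = 262/(-480) - 285/(-120 - 8/3*21) = 262*(-1/480) - 285/(-120 - 56) = -131/240 - 285/(-176) = -131/240 - 285*(-1/176) = -131/240 + 285/176 = 1417/1320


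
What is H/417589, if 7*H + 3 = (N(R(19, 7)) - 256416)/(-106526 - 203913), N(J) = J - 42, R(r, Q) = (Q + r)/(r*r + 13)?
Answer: -18028378/24241915463777 ≈ -7.4369e-7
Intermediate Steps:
R(r, Q) = (Q + r)/(13 + r²) (R(r, Q) = (Q + r)/(r² + 13) = (Q + r)/(13 + r²))
N(J) = -42 + J
H = -18028378/58052093 (H = -3/7 + (((-42 + (7 + 19)/(13 + 19²)) - 256416)/(-106526 - 203913))/7 = -3/7 + (((-42 + 26/(13 + 361)) - 256416)/(-310439))/7 = -3/7 + (((-42 + 26/374) - 256416)*(-1/310439))/7 = -3/7 + (((-42 + (1/374)*26) - 256416)*(-1/310439))/7 = -3/7 + (((-42 + 13/187) - 256416)*(-1/310439))/7 = -3/7 + ((-7841/187 - 256416)*(-1/310439))/7 = -3/7 + (-47957633/187*(-1/310439))/7 = -3/7 + (⅐)*(47957633/58052093) = -3/7 + 47957633/406364651 = -18028378/58052093 ≈ -0.31055)
H/417589 = -18028378/58052093/417589 = -18028378/58052093*1/417589 = -18028378/24241915463777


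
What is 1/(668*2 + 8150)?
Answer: 1/9486 ≈ 0.00010542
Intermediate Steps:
1/(668*2 + 8150) = 1/(1336 + 8150) = 1/9486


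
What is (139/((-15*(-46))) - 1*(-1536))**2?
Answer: 1123555480441/476100 ≈ 2.3599e+6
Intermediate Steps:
(139/((-15*(-46))) - 1*(-1536))**2 = (139/690 + 1536)**2 = (1059979/690)**2 = 1123555480441/476100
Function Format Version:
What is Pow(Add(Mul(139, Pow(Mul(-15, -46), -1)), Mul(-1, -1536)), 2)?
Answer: Rational(1123555480441, 476100) ≈ 2.3599e+6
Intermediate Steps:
Pow(Add(Mul(139, Pow(Mul(-15, -46), -1)), Mul(-1, -1536)), 2) = Pow(Add(Mul(139, Pow(690, -1)), 1536), 2) = Pow(Add(Mul(139, Rational(1, 690)), 1536), 2) = Pow(Add(Rational(139, 690), 1536), 2) = Pow(Rational(1059979, 690), 2) = Rational(1123555480441, 476100)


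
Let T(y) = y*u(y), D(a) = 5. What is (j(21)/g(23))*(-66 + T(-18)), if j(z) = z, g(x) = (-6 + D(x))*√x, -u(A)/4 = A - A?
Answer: 1386*√23/23 ≈ 289.00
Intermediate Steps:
u(A) = 0 (u(A) = -4*(A - A) = -4*0 = 0)
g(x) = -√x (g(x) = (-6 + 5)*√x = -√x)
T(y) = 0 (T(y) = y*0 = 0)
(j(21)/g(23))*(-66 + T(-18)) = (21/((-√23)))*(-66 + 0) = (21*(-√23/23))*(-66) = -21*√23/23*(-66) = 1386*√23/23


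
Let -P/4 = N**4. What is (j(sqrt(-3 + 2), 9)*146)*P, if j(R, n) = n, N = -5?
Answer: -3285000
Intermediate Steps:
P = -2500 (P = -4*(-5)**4 = -4*625 = -2500)
(j(sqrt(-3 + 2), 9)*146)*P = (9*146)*(-2500) = 1314*(-2500) = -3285000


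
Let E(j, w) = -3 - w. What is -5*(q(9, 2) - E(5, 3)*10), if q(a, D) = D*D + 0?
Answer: -320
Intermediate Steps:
q(a, D) = D² (q(a, D) = D² + 0 = D²)
-5*(q(9, 2) - E(5, 3)*10) = -5*(2² - (-3 - 1*3)*10) = -5*(4 - (-3 - 3)*10) = -5*(4 - (-6)*10) = -5*(4 - 1*(-60)) = -5*(4 + 60) = -5*64 = -320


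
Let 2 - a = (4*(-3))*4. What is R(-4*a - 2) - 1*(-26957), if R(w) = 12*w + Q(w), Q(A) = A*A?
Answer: 65337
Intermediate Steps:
Q(A) = A²
a = 50 (a = 2 - 4*(-3)*4 = 2 - (-12)*4 = 2 - 1*(-48) = 2 + 48 = 50)
R(w) = w² + 12*w (R(w) = 12*w + w² = w² + 12*w)
R(-4*a - 2) - 1*(-26957) = (-4*50 - 2)*(12 + (-4*50 - 2)) - 1*(-26957) = (-200 - 2)*(12 + (-200 - 2)) + 26957 = -202*(12 - 202) + 26957 = -202*(-190) + 26957 = 38380 + 26957 = 65337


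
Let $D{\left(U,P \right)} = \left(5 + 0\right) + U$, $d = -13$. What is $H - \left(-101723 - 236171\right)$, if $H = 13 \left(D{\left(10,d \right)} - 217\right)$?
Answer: $335268$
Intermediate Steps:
$D{\left(U,P \right)} = 5 + U$
$H = -2626$ ($H = 13 \left(\left(5 + 10\right) - 217\right) = 13 \left(15 - 217\right) = 13 \left(-202\right) = -2626$)
$H - \left(-101723 - 236171\right) = -2626 - \left(-101723 - 236171\right) = -2626 - -337894 = -2626 + 337894 = 335268$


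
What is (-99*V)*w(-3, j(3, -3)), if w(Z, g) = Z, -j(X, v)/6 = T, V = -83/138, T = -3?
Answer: -8217/46 ≈ -178.63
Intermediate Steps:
V = -83/138 (V = -83*1/138 = -83/138 ≈ -0.60145)
j(X, v) = 18 (j(X, v) = -6*(-3) = 18)
(-99*V)*w(-3, j(3, -3)) = -99*(-83/138)*(-3) = (2739/46)*(-3) = -8217/46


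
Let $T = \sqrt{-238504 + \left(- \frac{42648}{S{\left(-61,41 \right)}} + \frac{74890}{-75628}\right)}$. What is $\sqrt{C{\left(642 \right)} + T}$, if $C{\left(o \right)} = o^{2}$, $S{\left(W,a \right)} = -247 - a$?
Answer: $\frac{\sqrt{5304174524295696 + 113442 i \sqrt{3067435858816707}}}{113442} \approx 642.0 + 0.38023 i$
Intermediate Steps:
$T = \frac{i \sqrt{3067435858816707}}{113442}$ ($T = \sqrt{-238504 - \left(\frac{37445}{37814} + \frac{42648}{-247 - 41}\right)} = \sqrt{-238504 - \left(\frac{37445}{37814} + \frac{42648}{-288}\right)} = \sqrt{-238504 - - \frac{33373069}{226884}} = \sqrt{-238504 + \left(\frac{1777}{12} - \frac{37445}{37814}\right)} = \sqrt{-238504 + \frac{33373069}{226884}} = \sqrt{- \frac{54079368467}{226884}} = \frac{i \sqrt{3067435858816707}}{113442} \approx 488.22 i$)
$\sqrt{C{\left(642 \right)} + T} = \sqrt{642^{2} + \frac{i \sqrt{3067435858816707}}{113442}} = \sqrt{412164 + \frac{i \sqrt{3067435858816707}}{113442}}$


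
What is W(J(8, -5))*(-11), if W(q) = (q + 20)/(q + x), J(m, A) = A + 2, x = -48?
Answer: 11/3 ≈ 3.6667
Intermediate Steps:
J(m, A) = 2 + A
W(q) = (20 + q)/(-48 + q) (W(q) = (q + 20)/(q - 48) = (20 + q)/(-48 + q))
W(J(8, -5))*(-11) = ((20 + (2 - 5))/(-48 + (2 - 5)))*(-11) = ((20 - 3)/(-48 - 3))*(-11) = (17/(-51))*(-11) = -1/51*17*(-11) = -⅓*(-11) = 11/3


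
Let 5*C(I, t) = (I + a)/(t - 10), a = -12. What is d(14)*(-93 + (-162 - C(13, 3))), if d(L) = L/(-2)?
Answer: 8924/5 ≈ 1784.8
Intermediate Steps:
d(L) = -L/2 (d(L) = L*(-½) = -L/2)
C(I, t) = (-12 + I)/(5*(-10 + t)) (C(I, t) = ((I - 12)/(t - 10))/5 = ((-12 + I)/(-10 + t))/5 = (-12 + I)/(5*(-10 + t)))
d(14)*(-93 + (-162 - C(13, 3))) = (-½*14)*(-93 + (-162 - (-12 + 13)/(5*(-10 + 3)))) = -7*(-93 + (-162 - 1/(5*(-7)))) = -7*(-93 + (-162 - (-1)/(5*7))) = -7*(-93 + (-162 - 1*(-1/35))) = -7*(-93 + (-162 + 1/35)) = -7*(-93 - 5669/35) = -7*(-8924/35) = 8924/5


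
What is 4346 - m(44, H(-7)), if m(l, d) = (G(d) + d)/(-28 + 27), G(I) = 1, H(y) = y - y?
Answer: 4347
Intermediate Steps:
H(y) = 0
m(l, d) = -1 - d (m(l, d) = (1 + d)/(-28 + 27) = (1 + d)/(-1) = (1 + d)*(-1) = -1 - d)
4346 - m(44, H(-7)) = 4346 - (-1 - 1*0) = 4346 - (-1 + 0) = 4346 - 1*(-1) = 4346 + 1 = 4347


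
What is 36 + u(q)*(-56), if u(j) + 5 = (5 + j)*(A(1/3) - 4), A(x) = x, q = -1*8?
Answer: -300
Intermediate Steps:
q = -8
u(j) = -70/3 - 11*j/3 (u(j) = -5 + (5 + j)*(1/3 - 4) = -5 + (5 + j)*(1*(⅓) - 4) = -5 + (5 + j)*(⅓ - 4) = -5 + (5 + j)*(-11/3) = -5 + (-55/3 - 11*j/3) = -70/3 - 11*j/3)
36 + u(q)*(-56) = 36 + (-70/3 - 11/3*(-8))*(-56) = 36 + (-70/3 + 88/3)*(-56) = 36 + 6*(-56) = 36 - 336 = -300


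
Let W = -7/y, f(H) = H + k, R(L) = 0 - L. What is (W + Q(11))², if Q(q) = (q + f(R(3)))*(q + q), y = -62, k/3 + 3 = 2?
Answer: 46607929/3844 ≈ 12125.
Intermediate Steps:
k = -3 (k = -9 + 3*2 = -9 + 6 = -3)
R(L) = -L
f(H) = -3 + H (f(H) = H - 3 = -3 + H)
Q(q) = 2*q*(-6 + q) (Q(q) = (q + (-3 - 1*3))*(q + q) = (q + (-3 - 3))*(2*q) = (q - 6)*(2*q) = (-6 + q)*(2*q) = 2*q*(-6 + q))
W = 7/62 (W = -7/(-62) = -7*(-1/62) = 7/62 ≈ 0.11290)
(W + Q(11))² = (7/62 + 2*11*(-6 + 11))² = (7/62 + 2*11*5)² = (7/62 + 110)² = (6827/62)² = 46607929/3844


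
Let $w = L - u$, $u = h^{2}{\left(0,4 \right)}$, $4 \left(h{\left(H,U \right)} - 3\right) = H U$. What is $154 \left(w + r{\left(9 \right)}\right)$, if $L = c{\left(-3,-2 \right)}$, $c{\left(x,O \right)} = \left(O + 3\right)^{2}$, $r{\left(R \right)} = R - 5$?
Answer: $-616$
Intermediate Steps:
$h{\left(H,U \right)} = 3 + \frac{H U}{4}$
$r{\left(R \right)} = -5 + R$
$c{\left(x,O \right)} = \left(3 + O\right)^{2}$
$L = 1$ ($L = \left(3 - 2\right)^{2} = 1^{2} = 1$)
$u = 9$ ($u = \left(3 + \frac{1}{4} \cdot 0 \cdot 4\right)^{2} = \left(3 + 0\right)^{2} = 3^{2} = 9$)
$w = -8$ ($w = 1 - 9 = -8$)
$154 \left(w + r{\left(9 \right)}\right) = 154 \left(-8 + \left(-5 + 9\right)\right) = 154 \left(-8 + 4\right) = 154 \left(-4\right) = -616$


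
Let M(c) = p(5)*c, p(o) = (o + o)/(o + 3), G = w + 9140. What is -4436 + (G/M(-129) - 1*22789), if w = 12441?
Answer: -17646449/645 ≈ -27359.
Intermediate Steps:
G = 21581 (G = 12441 + 9140 = 21581)
p(o) = 2*o/(3 + o) (p(o) = (2*o)/(3 + o) = 2*o/(3 + o))
M(c) = 5*c/4 (M(c) = (2*5/(3 + 5))*c = (2*5/8)*c = (2*5*(⅛))*c = 5*c/4)
-4436 + (G/M(-129) - 1*22789) = -4436 + (21581/(((5/4)*(-129))) - 1*22789) = -4436 + (21581/(-645/4) - 22789) = -4436 + (21581*(-4/645) - 22789) = -4436 + (-86324/645 - 22789) = -4436 - 14785229/645 = -17646449/645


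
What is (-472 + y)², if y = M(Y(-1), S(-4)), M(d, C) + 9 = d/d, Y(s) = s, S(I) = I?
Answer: 230400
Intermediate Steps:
M(d, C) = -8 (M(d, C) = -9 + d/d = -9 + 1 = -8)
y = -8
(-472 + y)² = (-472 - 8)² = (-480)² = 230400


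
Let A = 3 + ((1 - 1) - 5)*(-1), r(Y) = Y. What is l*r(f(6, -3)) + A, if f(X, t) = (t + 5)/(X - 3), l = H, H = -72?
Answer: -40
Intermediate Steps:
l = -72
f(X, t) = (5 + t)/(-3 + X)
A = 8 (A = 3 + (0 - 5)*(-1) = 3 - 5*(-1) = 3 + 5 = 8)
l*r(f(6, -3)) + A = -72*(5 - 3)/(-3 + 6) + 8 = -72*2/3 + 8 = -48 + 8 = -40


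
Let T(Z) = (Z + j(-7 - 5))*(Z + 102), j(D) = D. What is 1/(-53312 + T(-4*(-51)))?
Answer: 1/5440 ≈ 0.00018382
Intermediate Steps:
T(Z) = (-12 + Z)*(102 + Z) (T(Z) = (Z + (-7 - 5))*(Z + 102) = (Z - 12)*(102 + Z) = (-12 + Z)*(102 + Z))
1/(-53312 + T(-4*(-51))) = 1/(-53312 + (-1224 + (-4*(-51))² + 90*(-4*(-51)))) = 1/(-53312 + (-1224 + 204² + 90*204)) = 1/(-53312 + (-1224 + 41616 + 18360)) = 1/(-53312 + 58752) = 1/5440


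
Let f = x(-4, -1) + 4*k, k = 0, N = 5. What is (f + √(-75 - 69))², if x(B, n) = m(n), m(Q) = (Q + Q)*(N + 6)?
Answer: 340 - 528*I ≈ 340.0 - 528.0*I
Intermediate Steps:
m(Q) = 22*Q (m(Q) = (Q + Q)*(5 + 6) = (2*Q)*11 = 22*Q)
x(B, n) = 22*n
f = -22 (f = 22*(-1) + 4*0 = -22 + 0 = -22)
(f + √(-75 - 69))² = (-22 + √(-75 - 69))² = (-22 + √(-144))² = (-22 + 12*I)²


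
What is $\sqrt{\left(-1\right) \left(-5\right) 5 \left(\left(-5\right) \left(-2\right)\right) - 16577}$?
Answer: $i \sqrt{16327} \approx 127.78 i$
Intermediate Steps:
$\sqrt{\left(-1\right) \left(-5\right) 5 \left(\left(-5\right) \left(-2\right)\right) - 16577} = \sqrt{5 \cdot 5 \cdot 10 - 16577} = \sqrt{25 \cdot 10 - 16577} = \sqrt{250 - 16577} = \sqrt{-16327} = i \sqrt{16327}$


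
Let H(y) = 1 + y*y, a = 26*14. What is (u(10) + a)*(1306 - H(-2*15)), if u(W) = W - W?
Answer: 147420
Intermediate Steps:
u(W) = 0
a = 364
H(y) = 1 + y**2
(u(10) + a)*(1306 - H(-2*15)) = (0 + 364)*(1306 - (1 + (-2*15)**2)) = 364*(1306 - (1 + (-30)**2)) = 364*(1306 - (1 + 900)) = 364*(1306 - 1*901) = 364*(1306 - 901) = 364*405 = 147420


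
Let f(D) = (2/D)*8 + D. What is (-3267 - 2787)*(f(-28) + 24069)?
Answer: -1018785282/7 ≈ -1.4554e+8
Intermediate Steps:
f(D) = D + 16/D (f(D) = 16/D + D = D + 16/D)
(-3267 - 2787)*(f(-28) + 24069) = (-3267 - 2787)*((-28 + 16/(-28)) + 24069) = -6054*((-28 + 16*(-1/28)) + 24069) = -6054*((-28 - 4/7) + 24069) = -6054*(-200/7 + 24069) = -6054*168283/7 = -1018785282/7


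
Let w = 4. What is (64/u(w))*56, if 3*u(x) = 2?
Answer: 5376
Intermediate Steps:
u(x) = ⅔ (u(x) = (⅓)*2 = ⅔)
(64/u(w))*56 = (64/(⅔))*56 = ((3/2)*64)*56 = 96*56 = 5376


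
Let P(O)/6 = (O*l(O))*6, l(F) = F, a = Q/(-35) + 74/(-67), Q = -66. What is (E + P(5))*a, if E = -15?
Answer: 324264/469 ≈ 691.39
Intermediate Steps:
a = 1832/2345 (a = -66/(-35) + 74/(-67) = -66*(-1/35) + 74*(-1/67) = 66/35 - 74/67 = 1832/2345 ≈ 0.78124)
P(O) = 36*O**2 (P(O) = 6*((O*O)*6) = 6*(O**2*6) = 6*(6*O**2) = 36*O**2)
(E + P(5))*a = (-15 + 36*5**2)*(1832/2345) = (-15 + 36*25)*(1832/2345) = (-15 + 900)*(1832/2345) = 885*(1832/2345) = 324264/469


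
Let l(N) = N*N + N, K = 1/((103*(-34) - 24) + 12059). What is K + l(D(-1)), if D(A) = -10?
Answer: 767971/8533 ≈ 90.000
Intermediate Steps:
K = 1/8533 (K = 1/((-3502 - 24) + 12059) = 1/(-3526 + 12059) = 1/8533 ≈ 0.00011719)
l(N) = N + N**2 (l(N) = N**2 + N = N + N**2)
K + l(D(-1)) = 1/8533 - 10*(1 - 10) = 1/8533 - 10*(-9) = 1/8533 + 90 = 767971/8533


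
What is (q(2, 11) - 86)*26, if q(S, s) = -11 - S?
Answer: -2574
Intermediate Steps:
(q(2, 11) - 86)*26 = ((-11 - 1*2) - 86)*26 = ((-11 - 2) - 86)*26 = (-13 - 86)*26 = -99*26 = -2574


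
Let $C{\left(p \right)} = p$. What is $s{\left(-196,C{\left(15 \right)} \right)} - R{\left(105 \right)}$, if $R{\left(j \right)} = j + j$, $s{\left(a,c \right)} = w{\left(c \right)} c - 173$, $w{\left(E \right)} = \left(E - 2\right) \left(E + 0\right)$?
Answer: $2542$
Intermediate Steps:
$w{\left(E \right)} = E \left(-2 + E\right)$ ($w{\left(E \right)} = \left(-2 + E\right) E = E \left(-2 + E\right)$)
$s{\left(a,c \right)} = -173 + c^{2} \left(-2 + c\right)$ ($s{\left(a,c \right)} = c \left(-2 + c\right) c - 173 = c^{2} \left(-2 + c\right) - 173 = -173 + c^{2} \left(-2 + c\right)$)
$R{\left(j \right)} = 2 j$
$s{\left(-196,C{\left(15 \right)} \right)} - R{\left(105 \right)} = \left(-173 + 15^{2} \left(-2 + 15\right)\right) - 2 \cdot 105 = \left(-173 + 225 \cdot 13\right) - 210 = \left(-173 + 2925\right) - 210 = 2752 - 210 = 2542$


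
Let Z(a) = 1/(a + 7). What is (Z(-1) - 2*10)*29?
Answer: -3451/6 ≈ -575.17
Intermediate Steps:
Z(a) = 1/(7 + a)
(Z(-1) - 2*10)*29 = (1/(7 - 1) - 2*10)*29 = (1/6 - 20)*29 = (⅙ - 20)*29 = -119/6*29 = -3451/6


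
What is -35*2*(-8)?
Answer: 560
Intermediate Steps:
-35*2*(-8) = -70*(-8) = 560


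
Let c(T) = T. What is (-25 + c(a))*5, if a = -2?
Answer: -135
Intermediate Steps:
(-25 + c(a))*5 = (-25 - 2)*5 = -27*5 = -135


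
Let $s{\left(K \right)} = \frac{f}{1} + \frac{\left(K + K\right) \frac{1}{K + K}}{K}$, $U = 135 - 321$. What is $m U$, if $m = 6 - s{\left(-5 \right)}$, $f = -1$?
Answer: $- \frac{6696}{5} \approx -1339.2$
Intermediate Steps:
$U = -186$
$s{\left(K \right)} = -1 + \frac{1}{K}$ ($s{\left(K \right)} = - 1^{-1} + \frac{\left(K + K\right) \frac{1}{K + K}}{K} = \left(-1\right) 1 + \frac{2 K \frac{1}{2 K}}{K} = -1 + \frac{2 K \frac{1}{2 K}}{K} = -1 + 1 \frac{1}{K} = -1 + \frac{1}{K}$)
$m = \frac{36}{5}$ ($m = 6 - \frac{1 - -5}{-5} = 6 - - \frac{1 + 5}{5} = 6 - \left(- \frac{1}{5}\right) 6 = 6 - - \frac{6}{5} = 6 + \frac{6}{5} = \frac{36}{5} \approx 7.2$)
$m U = \frac{36}{5} \left(-186\right) = - \frac{6696}{5}$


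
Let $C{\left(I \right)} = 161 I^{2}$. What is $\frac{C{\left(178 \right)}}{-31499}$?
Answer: $- \frac{5101124}{31499} \approx -161.95$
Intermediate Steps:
$\frac{C{\left(178 \right)}}{-31499} = \frac{161 \cdot 178^{2}}{-31499} = 161 \cdot 31684 \left(- \frac{1}{31499}\right) = 5101124 \left(- \frac{1}{31499}\right) = - \frac{5101124}{31499}$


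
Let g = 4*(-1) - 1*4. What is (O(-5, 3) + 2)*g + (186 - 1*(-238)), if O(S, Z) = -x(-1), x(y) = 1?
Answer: 416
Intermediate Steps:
g = -8 (g = -4 - 4 = -8)
O(S, Z) = -1 (O(S, Z) = -1*1 = -1)
(O(-5, 3) + 2)*g + (186 - 1*(-238)) = (-1 + 2)*(-8) + (186 - 1*(-238)) = 1*(-8) + (186 + 238) = -8 + 424 = 416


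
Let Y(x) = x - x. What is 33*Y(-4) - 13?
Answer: -13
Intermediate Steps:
Y(x) = 0
33*Y(-4) - 13 = 33*0 - 13 = 0 - 13 = -13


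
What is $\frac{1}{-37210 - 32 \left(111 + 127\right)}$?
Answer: $- \frac{1}{44826} \approx -2.2308 \cdot 10^{-5}$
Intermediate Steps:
$\frac{1}{-37210 - 32 \left(111 + 127\right)} = \frac{1}{-37210 - 7616} = \frac{1}{-44826} = - \frac{1}{44826}$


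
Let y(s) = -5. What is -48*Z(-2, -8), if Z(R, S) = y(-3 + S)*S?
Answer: -1920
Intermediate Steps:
Z(R, S) = -5*S
-48*Z(-2, -8) = -(-240)*(-8) = -48*40 = -1920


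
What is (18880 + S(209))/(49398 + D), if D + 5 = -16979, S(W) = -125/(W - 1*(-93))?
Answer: 5701635/9789028 ≈ 0.58245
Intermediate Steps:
S(W) = -125/(93 + W) (S(W) = -125/(W + 93) = -125/(93 + W))
D = -16984 (D = -5 - 16979 = -16984)
(18880 + S(209))/(49398 + D) = (18880 - 125/(93 + 209))/(49398 - 16984) = (18880 - 125/302)/32414 = (18880 - 125*1/302)*(1/32414) = (18880 - 125/302)*(1/32414) = (5701635/302)*(1/32414) = 5701635/9789028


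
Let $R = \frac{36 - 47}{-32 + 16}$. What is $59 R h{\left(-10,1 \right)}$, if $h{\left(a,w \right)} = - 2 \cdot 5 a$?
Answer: $\frac{16225}{4} \approx 4056.3$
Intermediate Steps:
$h{\left(a,w \right)} = - 10 a$
$R = \frac{11}{16}$ ($R = - \frac{11}{-16} = \left(-11\right) \left(- \frac{1}{16}\right) = \frac{11}{16} \approx 0.6875$)
$59 R h{\left(-10,1 \right)} = 59 \cdot \frac{11}{16} \left(\left(-10\right) \left(-10\right)\right) = \frac{649}{16} \cdot 100 = \frac{16225}{4}$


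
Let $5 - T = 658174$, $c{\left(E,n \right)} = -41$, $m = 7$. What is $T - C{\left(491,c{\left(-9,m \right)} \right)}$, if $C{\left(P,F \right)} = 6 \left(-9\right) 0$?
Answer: $-658169$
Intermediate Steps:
$T = -658169$ ($T = 5 - 658174 = -658169$)
$C{\left(P,F \right)} = 0$ ($C{\left(P,F \right)} = \left(-54\right) 0 = 0$)
$T - C{\left(491,c{\left(-9,m \right)} \right)} = -658169 - 0 = -658169 + 0 = -658169$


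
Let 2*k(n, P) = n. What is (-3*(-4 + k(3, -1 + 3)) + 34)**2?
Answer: 6889/4 ≈ 1722.3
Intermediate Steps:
k(n, P) = n/2
(-3*(-4 + k(3, -1 + 3)) + 34)**2 = (-3*(-4 + (1/2)*3) + 34)**2 = (-3*(-4 + 3/2) + 34)**2 = (-3*(-5/2) + 34)**2 = (15/2 + 34)**2 = (83/2)**2 = 6889/4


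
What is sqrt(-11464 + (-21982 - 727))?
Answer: 3*I*sqrt(3797) ≈ 184.86*I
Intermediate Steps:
sqrt(-11464 + (-21982 - 727)) = sqrt(-11464 - 22709) = sqrt(-34173) = 3*I*sqrt(3797)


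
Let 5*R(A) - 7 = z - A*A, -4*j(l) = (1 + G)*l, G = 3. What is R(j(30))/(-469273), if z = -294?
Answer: 1187/2346365 ≈ 0.00050589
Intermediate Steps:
j(l) = -l (j(l) = -(1 + 3)*l/4 = -l)
R(A) = -287/5 - A²/5 (R(A) = 7/5 + (-294 - A*A)/5 = 7/5 + (-294 - A²)/5 = 7/5 + (-294/5 - A²/5) = -287/5 - A²/5)
R(j(30))/(-469273) = (-287/5 - (-1*30)²/5)/(-469273) = (-287/5 - ⅕*(-30)²)*(-1/469273) = (-287/5 - ⅕*900)*(-1/469273) = (-287/5 - 180)*(-1/469273) = -1187/5*(-1/469273) = 1187/2346365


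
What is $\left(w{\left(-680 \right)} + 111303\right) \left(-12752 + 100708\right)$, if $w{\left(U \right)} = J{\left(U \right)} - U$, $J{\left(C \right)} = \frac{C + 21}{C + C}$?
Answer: $\frac{3348870585071}{340} \approx 9.8496 \cdot 10^{9}$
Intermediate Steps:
$J{\left(C \right)} = \frac{21 + C}{2 C}$
$w{\left(U \right)} = - U + \frac{21 + U}{2 U}$ ($w{\left(U \right)} = \frac{21 + U}{2 U} - U = - U + \frac{21 + U}{2 U}$)
$\left(w{\left(-680 \right)} + 111303\right) \left(-12752 + 100708\right) = \left(\left(\frac{1}{2} - -680 + \frac{21}{2 \left(-680\right)}\right) + 111303\right) \left(-12752 + 100708\right) = \left(\left(\frac{1}{2} + 680 + \frac{21}{2} \left(- \frac{1}{680}\right)\right) + 111303\right) 87956 = \left(\left(\frac{1}{2} + 680 - \frac{21}{1360}\right) + 111303\right) 87956 = \left(\frac{925459}{1360} + 111303\right) 87956 = \frac{152297539}{1360} \cdot 87956 = \frac{3348870585071}{340}$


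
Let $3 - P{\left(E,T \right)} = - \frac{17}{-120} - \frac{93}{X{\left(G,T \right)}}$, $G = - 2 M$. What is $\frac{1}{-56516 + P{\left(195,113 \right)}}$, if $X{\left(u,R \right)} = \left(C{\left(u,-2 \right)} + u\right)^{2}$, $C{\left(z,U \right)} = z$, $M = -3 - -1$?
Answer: $- \frac{960}{54251221} \approx -1.7695 \cdot 10^{-5}$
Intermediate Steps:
$M = -2$ ($M = -3 + 1 = -2$)
$G = 4$ ($G = \left(-2\right) \left(-2\right) = 4$)
$X{\left(u,R \right)} = 4 u^{2}$ ($X{\left(u,R \right)} = \left(u + u\right)^{2} = \left(2 u\right)^{2} = 4 u^{2}$)
$P{\left(E,T \right)} = \frac{4139}{960}$ ($P{\left(E,T \right)} = 3 - \left(- \frac{17}{-120} - \frac{93}{4 \cdot 4^{2}}\right) = 3 - \left(\left(-17\right) \left(- \frac{1}{120}\right) - \frac{93}{4 \cdot 16}\right) = 3 - \left(\frac{17}{120} - \frac{93}{64}\right) = 3 - - \frac{1259}{960} = 3 + \frac{1259}{960} = \frac{4139}{960}$)
$\frac{1}{-56516 + P{\left(195,113 \right)}} = \frac{1}{-56516 + \frac{4139}{960}} = \frac{1}{- \frac{54251221}{960}} = - \frac{960}{54251221}$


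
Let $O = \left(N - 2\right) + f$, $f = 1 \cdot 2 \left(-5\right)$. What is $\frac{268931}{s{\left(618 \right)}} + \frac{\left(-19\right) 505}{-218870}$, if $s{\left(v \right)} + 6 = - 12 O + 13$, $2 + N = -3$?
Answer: $\frac{11772590503}{9236314} \approx 1274.6$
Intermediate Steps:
$N = -5$ ($N = -2 - 3 = -5$)
$f = -10$ ($f = 2 \left(-5\right) = -10$)
$O = -17$ ($O = \left(-5 - 2\right) - 10 = -7 - 10 = -17$)
$s{\left(v \right)} = 211$ ($s{\left(v \right)} = -6 + \left(\left(-12\right) \left(-17\right) + 13\right) = -6 + \left(204 + 13\right) = -6 + 217 = 211$)
$\frac{268931}{s{\left(618 \right)}} + \frac{\left(-19\right) 505}{-218870} = \frac{268931}{211} + \frac{\left(-19\right) 505}{-218870} = 268931 \cdot \frac{1}{211} - - \frac{1919}{43774} = \frac{268931}{211} + \frac{1919}{43774} = \frac{11772590503}{9236314}$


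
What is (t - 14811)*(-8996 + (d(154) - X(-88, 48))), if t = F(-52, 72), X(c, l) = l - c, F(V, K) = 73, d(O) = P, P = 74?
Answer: 133496804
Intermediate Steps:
d(O) = 74
t = 73
(t - 14811)*(-8996 + (d(154) - X(-88, 48))) = (73 - 14811)*(-8996 + (74 - (48 - 1*(-88)))) = -14738*(-8996 + (74 - (48 + 88))) = -14738*(-8996 + (74 - 1*136)) = -14738*(-8996 + (74 - 136)) = -14738*(-8996 - 62) = -14738*(-9058) = 133496804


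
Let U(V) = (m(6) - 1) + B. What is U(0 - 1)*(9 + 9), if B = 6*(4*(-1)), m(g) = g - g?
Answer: -450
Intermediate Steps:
m(g) = 0
B = -24 (B = 6*(-4) = -24)
U(V) = -25 (U(V) = (0 - 1) - 24 = -1 - 24 = -25)
U(0 - 1)*(9 + 9) = -25*(9 + 9) = -25*18 = -450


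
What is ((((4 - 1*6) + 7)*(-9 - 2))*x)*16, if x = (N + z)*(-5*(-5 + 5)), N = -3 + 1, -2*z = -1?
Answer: 0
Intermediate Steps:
z = ½ (z = -½*(-1) = ½ ≈ 0.50000)
N = -2
x = 0 (x = (-2 + ½)*(-5*(-5 + 5)) = -(-15)*0/2 = -3/2*0 = 0)
((((4 - 1*6) + 7)*(-9 - 2))*x)*16 = ((((4 - 1*6) + 7)*(-9 - 2))*0)*16 = ((((4 - 6) + 7)*(-11))*0)*16 = (((-2 + 7)*(-11))*0)*16 = ((5*(-11))*0)*16 = -55*0*16 = 0*16 = 0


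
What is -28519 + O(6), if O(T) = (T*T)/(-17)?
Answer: -484859/17 ≈ -28521.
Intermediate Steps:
O(T) = -T**2/17 (O(T) = T**2*(-1/17) = -T**2/17)
-28519 + O(6) = -28519 - 1/17*6**2 = -28519 - 1/17*36 = -28519 - 36/17 = -484859/17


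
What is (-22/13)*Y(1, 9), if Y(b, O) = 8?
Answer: -176/13 ≈ -13.538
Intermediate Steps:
(-22/13)*Y(1, 9) = -22/13*8 = -176/13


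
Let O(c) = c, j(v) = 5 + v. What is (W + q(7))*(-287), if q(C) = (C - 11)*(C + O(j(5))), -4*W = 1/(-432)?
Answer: 33723361/1728 ≈ 19516.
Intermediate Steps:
W = 1/1728 (W = -¼/(-432) = -¼*(-1/432) = 1/1728 ≈ 0.00057870)
q(C) = (-11 + C)*(10 + C) (q(C) = (C - 11)*(C + (5 + 5)) = (-11 + C)*(C + 10) = (-11 + C)*(10 + C))
(W + q(7))*(-287) = (1/1728 + (-110 + 7² - 1*7))*(-287) = (1/1728 + (-110 + 49 - 7))*(-287) = (1/1728 - 68)*(-287) = -117503/1728*(-287) = 33723361/1728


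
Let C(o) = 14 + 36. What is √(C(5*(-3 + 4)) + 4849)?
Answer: √4899 ≈ 69.993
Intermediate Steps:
C(o) = 50
√(C(5*(-3 + 4)) + 4849) = √(50 + 4849) = √4899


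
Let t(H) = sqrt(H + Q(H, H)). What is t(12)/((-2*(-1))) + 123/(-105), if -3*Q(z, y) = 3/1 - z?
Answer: -41/35 + sqrt(15)/2 ≈ 0.76506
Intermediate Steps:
Q(z, y) = -1 + z/3 (Q(z, y) = -(3/1 - z)/3 = -(3*1 - z)/3 = -(3 - z)/3 = -1 + z/3)
t(H) = sqrt(-1 + 4*H/3) (t(H) = sqrt(H + (-1 + H/3)) = sqrt(-1 + 4*H/3))
t(12)/((-2*(-1))) + 123/(-105) = (sqrt(-9 + 12*12)/3)/((-2*(-1))) + 123/(-105) = (sqrt(-9 + 144)/3)/2 + 123*(-1/105) = (sqrt(135)/3)*(1/2) - 41/35 = ((3*sqrt(15))/3)*(1/2) - 41/35 = sqrt(15)*(1/2) - 41/35 = sqrt(15)/2 - 41/35 = -41/35 + sqrt(15)/2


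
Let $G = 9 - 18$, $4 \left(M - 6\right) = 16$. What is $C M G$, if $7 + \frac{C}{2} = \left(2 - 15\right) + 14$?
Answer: $1080$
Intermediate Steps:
$M = 10$ ($M = 6 + \frac{1}{4} \cdot 16 = 6 + 4 = 10$)
$G = -9$ ($G = 9 - 18 = -9$)
$C = -12$ ($C = -14 + 2 \left(\left(2 - 15\right) + 14\right) = -14 + 2 \left(-13 + 14\right) = -14 + 2 \cdot 1 = -14 + 2 = -12$)
$C M G = \left(-12\right) 10 \left(-9\right) = \left(-120\right) \left(-9\right) = 1080$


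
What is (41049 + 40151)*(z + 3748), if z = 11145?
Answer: 1209311600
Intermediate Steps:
(41049 + 40151)*(z + 3748) = (41049 + 40151)*(11145 + 3748) = 81200*14893 = 1209311600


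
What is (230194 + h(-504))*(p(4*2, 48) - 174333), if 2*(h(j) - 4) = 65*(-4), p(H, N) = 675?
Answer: -39953148744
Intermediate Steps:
h(j) = -126 (h(j) = 4 + (65*(-4))/2 = 4 + (1/2)*(-260) = 4 - 130 = -126)
(230194 + h(-504))*(p(4*2, 48) - 174333) = (230194 - 126)*(675 - 174333) = 230068*(-173658) = -39953148744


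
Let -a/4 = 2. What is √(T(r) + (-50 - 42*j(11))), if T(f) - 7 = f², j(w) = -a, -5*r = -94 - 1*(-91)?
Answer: I*√9466/5 ≈ 19.459*I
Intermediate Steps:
a = -8 (a = -4*2 = -8)
r = ⅗ (r = -(-94 - 1*(-91))/5 = -(-94 + 91)/5 = -⅕*(-3) = ⅗ ≈ 0.60000)
j(w) = 8 (j(w) = -1*(-8) = 8)
T(f) = 7 + f²
√(T(r) + (-50 - 42*j(11))) = √((7 + (⅗)²) + (-50 - 42*8)) = √((7 + 9/25) + (-50 - 336)) = √(184/25 - 386) = √(-9466/25) = I*√9466/5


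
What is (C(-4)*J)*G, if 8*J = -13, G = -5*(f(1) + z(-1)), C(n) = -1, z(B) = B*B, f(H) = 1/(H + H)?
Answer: -195/16 ≈ -12.188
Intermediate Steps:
f(H) = 1/(2*H)
z(B) = B²
G = -15/2 (G = -5*((½)/1 + (-1)²) = -5*((½)*1 + 1) = -5*(½ + 1) = -5*3/2 = -15/2 ≈ -7.5000)
J = -13/8 (J = (⅛)*(-13) = -13/8 ≈ -1.6250)
(C(-4)*J)*G = -1*(-13/8)*(-15/2) = (13/8)*(-15/2) = -195/16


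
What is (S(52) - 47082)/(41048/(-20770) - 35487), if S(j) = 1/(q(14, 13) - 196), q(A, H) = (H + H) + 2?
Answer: 82143034145/61916907192 ≈ 1.3267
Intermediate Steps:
q(A, H) = 2 + 2*H (q(A, H) = 2*H + 2 = 2 + 2*H)
S(j) = -1/168 (S(j) = 1/((2 + 2*13) - 196) = 1/((2 + 26) - 196) = 1/(28 - 196) = 1/(-168) = -1/168)
(S(52) - 47082)/(41048/(-20770) - 35487) = (-1/168 - 47082)/(41048/(-20770) - 35487) = -7909777/(168*(41048*(-1/20770) - 35487)) = -7909777/(168*(-20524/10385 - 35487)) = -7909777/(168*(-368553019/10385)) = -7909777/168*(-10385/368553019) = 82143034145/61916907192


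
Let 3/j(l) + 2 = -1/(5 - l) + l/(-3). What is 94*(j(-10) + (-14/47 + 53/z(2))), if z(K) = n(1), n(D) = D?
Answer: 98356/19 ≈ 5176.6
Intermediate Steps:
z(K) = 1
j(l) = 3/(-2 - 1/(5 - l) - l/3) (j(l) = 3/(-2 + (-1/(5 - l) + l/(-3))) = 3/(-2 + (-1/(5 - l) + l*(-⅓))) = 3/(-2 + (-1/(5 - l) - l/3)) = 3/(-2 - 1/(5 - l) - l/3))
94*(j(-10) + (-14/47 + 53/z(2))) = 94*(9*(5 - 1*(-10))/(-33 - 10 + (-10)²) + (-14/47 + 53/1)) = 94*(9*(5 + 10)/(-33 - 10 + 100) + (-14*1/47 + 53*1)) = 94*(9*15/57 + (-14/47 + 53)) = 94*(9*(1/57)*15 + 2477/47) = 94*(45/19 + 2477/47) = 94*(49178/893) = 98356/19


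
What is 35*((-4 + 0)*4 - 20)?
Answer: -1260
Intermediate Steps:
35*((-4 + 0)*4 - 20) = 35*(-4*4 - 20) = 35*(-16 - 20) = 35*(-36) = -1260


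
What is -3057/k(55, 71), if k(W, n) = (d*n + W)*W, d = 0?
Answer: -3057/3025 ≈ -1.0106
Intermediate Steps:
k(W, n) = W**2 (k(W, n) = (0*n + W)*W = (0 + W)*W = W*W = W**2)
-3057/k(55, 71) = -3057/(55**2) = -3057/3025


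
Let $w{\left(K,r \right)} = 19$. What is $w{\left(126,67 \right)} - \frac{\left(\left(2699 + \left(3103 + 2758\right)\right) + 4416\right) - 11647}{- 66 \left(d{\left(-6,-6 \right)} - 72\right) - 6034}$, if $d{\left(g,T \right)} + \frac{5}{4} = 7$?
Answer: $\frac{65795}{3323} \approx 19.8$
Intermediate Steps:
$d{\left(g,T \right)} = \frac{23}{4}$ ($d{\left(g,T \right)} = - \frac{5}{4} + 7 = \frac{23}{4}$)
$w{\left(126,67 \right)} - \frac{\left(\left(2699 + \left(3103 + 2758\right)\right) + 4416\right) - 11647}{- 66 \left(d{\left(-6,-6 \right)} - 72\right) - 6034} = 19 - \frac{\left(\left(2699 + \left(3103 + 2758\right)\right) + 4416\right) - 11647}{- 66 \left(\frac{23}{4} - 72\right) - 6034} = 19 - \frac{\left(\left(2699 + 5861\right) + 4416\right) - 11647}{\left(-66\right) \left(- \frac{265}{4}\right) - 6034} = 19 - \frac{\left(8560 + 4416\right) - 11647}{\frac{8745}{2} - 6034} = 19 - \frac{12976 - 11647}{- \frac{3323}{2}} = 19 - 1329 \left(- \frac{2}{3323}\right) = 19 - - \frac{2658}{3323} = 19 + \frac{2658}{3323} = \frac{65795}{3323}$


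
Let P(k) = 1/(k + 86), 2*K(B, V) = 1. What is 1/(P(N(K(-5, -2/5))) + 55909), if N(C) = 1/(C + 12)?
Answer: 2152/120316193 ≈ 1.7886e-5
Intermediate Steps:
K(B, V) = ½ (K(B, V) = (½)*1 = ½)
N(C) = 1/(12 + C)
P(k) = 1/(86 + k)
1/(P(N(K(-5, -2/5))) + 55909) = 1/(1/(86 + 1/(12 + ½)) + 55909) = 1/(1/(86 + 1/(25/2)) + 55909) = 1/(1/(86 + 2/25) + 55909) = 1/(1/(2152/25) + 55909) = 1/(25/2152 + 55909) = 1/(120316193/2152) = 2152/120316193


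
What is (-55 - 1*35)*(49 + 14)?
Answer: -5670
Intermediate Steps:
(-55 - 1*35)*(49 + 14) = (-55 - 35)*63 = -90*63 = -5670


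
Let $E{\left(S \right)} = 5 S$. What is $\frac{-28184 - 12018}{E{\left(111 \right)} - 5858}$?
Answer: $\frac{40202}{5303} \approx 7.581$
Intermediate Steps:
$\frac{-28184 - 12018}{E{\left(111 \right)} - 5858} = \frac{-28184 - 12018}{5 \cdot 111 - 5858} = - \frac{40202}{555 - 5858} = - \frac{40202}{-5303} = \left(-40202\right) \left(- \frac{1}{5303}\right) = \frac{40202}{5303}$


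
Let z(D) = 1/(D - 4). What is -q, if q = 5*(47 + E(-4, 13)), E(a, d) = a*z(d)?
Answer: -2095/9 ≈ -232.78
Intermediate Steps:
z(D) = 1/(-4 + D)
E(a, d) = a/(-4 + d)
q = 2095/9 (q = 5*(47 - 4/(-4 + 13)) = 5*(47 - 4/9) = 5*(419/9) = 2095/9 ≈ 232.78)
-q = -1*2095/9 = -2095/9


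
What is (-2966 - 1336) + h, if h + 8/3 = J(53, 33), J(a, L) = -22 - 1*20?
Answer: -13040/3 ≈ -4346.7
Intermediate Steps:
J(a, L) = -42 (J(a, L) = -22 - 20 = -42)
h = -134/3 (h = -8/3 - 42 = -134/3 ≈ -44.667)
(-2966 - 1336) + h = (-2966 - 1336) - 134/3 = -4302 - 134/3 = -13040/3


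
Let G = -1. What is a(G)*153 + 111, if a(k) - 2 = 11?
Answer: 2100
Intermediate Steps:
a(k) = 13 (a(k) = 2 + 11 = 13)
a(G)*153 + 111 = 13*153 + 111 = 1989 + 111 = 2100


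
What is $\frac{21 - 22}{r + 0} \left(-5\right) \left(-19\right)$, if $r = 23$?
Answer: $- \frac{95}{23} \approx -4.1304$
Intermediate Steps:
$\frac{21 - 22}{r + 0} \left(-5\right) \left(-19\right) = \frac{21 - 22}{23 + 0} \left(-5\right) \left(-19\right) = - \frac{1}{23} \left(-5\right) \left(-19\right) = \left(-1\right) \frac{1}{23} \left(-5\right) \left(-19\right) = \left(- \frac{1}{23}\right) \left(-5\right) \left(-19\right) = \frac{5}{23} \left(-19\right) = - \frac{95}{23}$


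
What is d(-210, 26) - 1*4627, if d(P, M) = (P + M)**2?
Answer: 29229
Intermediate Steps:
d(P, M) = (M + P)**2
d(-210, 26) - 1*4627 = (26 - 210)**2 - 1*4627 = (-184)**2 - 4627 = 33856 - 4627 = 29229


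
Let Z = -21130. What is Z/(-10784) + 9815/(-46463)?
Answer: 437959115/250528496 ≈ 1.7481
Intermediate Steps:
Z/(-10784) + 9815/(-46463) = -21130/(-10784) + 9815/(-46463) = -21130*(-1/10784) + 9815*(-1/46463) = 10565/5392 - 9815/46463 = 437959115/250528496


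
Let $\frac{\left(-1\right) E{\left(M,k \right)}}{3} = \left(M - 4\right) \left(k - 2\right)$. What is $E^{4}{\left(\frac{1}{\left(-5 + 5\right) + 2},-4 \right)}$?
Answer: $15752961$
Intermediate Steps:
$E{\left(M,k \right)} = - 3 \left(-4 + M\right) \left(-2 + k\right)$ ($E{\left(M,k \right)} = - 3 \left(M - 4\right) \left(k - 2\right) = - 3 \left(-4 + M\right) \left(-2 + k\right)$)
$E^{4}{\left(\frac{1}{\left(-5 + 5\right) + 2},-4 \right)} = \left(-24 + \frac{6}{\left(-5 + 5\right) + 2} + 12 \left(-4\right) - 3 \frac{1}{\left(-5 + 5\right) + 2} \left(-4\right)\right)^{4} = \left(-24 + \frac{6}{0 + 2} - 48 - 3 \frac{1}{0 + 2} \left(-4\right)\right)^{4} = \left(-24 + \frac{6}{2} - 48 - 3 \cdot \frac{1}{2} \left(-4\right)\right)^{4} = \left(-24 + 6 \cdot \frac{1}{2} - 48 - \frac{3}{2} \left(-4\right)\right)^{4} = \left(-24 + 3 - 48 + 6\right)^{4} = \left(-63\right)^{4} = 15752961$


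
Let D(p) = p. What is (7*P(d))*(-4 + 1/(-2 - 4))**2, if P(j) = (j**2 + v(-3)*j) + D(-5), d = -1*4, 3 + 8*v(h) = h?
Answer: 30625/18 ≈ 1701.4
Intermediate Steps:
v(h) = -3/8 + h/8
d = -4
P(j) = -5 + j**2 - 3*j/4 (P(j) = (j**2 + (-3/8 + (1/8)*(-3))*j) - 5 = (j**2 + (-3/8 - 3/8)*j) - 5 = (j**2 - 3*j/4) - 5 = -5 + j**2 - 3*j/4)
(7*P(d))*(-4 + 1/(-2 - 4))**2 = (7*(-5 + (-4)**2 - 3/4*(-4)))*(-4 + 1/(-2 - 4))**2 = (7*(-5 + 16 + 3))*(-4 + 1/(-6))**2 = (7*14)*(-4 - 1/6)**2 = 98*(-25/6)**2 = 98*(625/36) = 30625/18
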